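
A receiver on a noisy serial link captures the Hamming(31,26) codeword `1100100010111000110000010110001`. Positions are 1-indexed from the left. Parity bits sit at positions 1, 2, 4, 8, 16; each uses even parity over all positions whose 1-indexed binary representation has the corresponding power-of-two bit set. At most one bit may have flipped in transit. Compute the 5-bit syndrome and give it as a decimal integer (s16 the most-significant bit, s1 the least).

s1: b1⊕b3⊕b5⊕b7⊕b9⊕b11⊕b13⊕b15⊕b17⊕b19⊕b21⊕b23⊕b25⊕b27⊕b29⊕b31 = 1⊕0⊕1⊕0⊕1⊕1⊕1⊕0⊕1⊕0⊕0⊕0⊕0⊕1⊕0⊕1 = 0
s2: b2⊕b3⊕b6⊕b7⊕b10⊕b11⊕b14⊕b15⊕b18⊕b19⊕b22⊕b23⊕b26⊕b27⊕b30⊕b31 = 1⊕0⊕0⊕0⊕0⊕1⊕0⊕0⊕1⊕0⊕0⊕0⊕1⊕1⊕0⊕1 = 0
s4: b4⊕b5⊕b6⊕b7⊕b12⊕b13⊕b14⊕b15⊕b20⊕b21⊕b22⊕b23⊕b28⊕b29⊕b30⊕b31 = 0⊕1⊕0⊕0⊕1⊕1⊕0⊕0⊕0⊕0⊕0⊕0⊕0⊕0⊕0⊕1 = 0
s8: b8⊕b9⊕b10⊕b11⊕b12⊕b13⊕b14⊕b15⊕b24⊕b25⊕b26⊕b27⊕b28⊕b29⊕b30⊕b31 = 0⊕1⊕0⊕1⊕1⊕1⊕0⊕0⊕1⊕0⊕1⊕1⊕0⊕0⊕0⊕1 = 0
s16: b16⊕b17⊕b18⊕b19⊕b20⊕b21⊕b22⊕b23⊕b24⊕b25⊕b26⊕b27⊕b28⊕b29⊕b30⊕b31 = 0⊕1⊕1⊕0⊕0⊕0⊕0⊕0⊕1⊕0⊕1⊕1⊕0⊕0⊕0⊕1 = 0
Syndrome (s16...s1) = 00000 → position 0 (no error).

0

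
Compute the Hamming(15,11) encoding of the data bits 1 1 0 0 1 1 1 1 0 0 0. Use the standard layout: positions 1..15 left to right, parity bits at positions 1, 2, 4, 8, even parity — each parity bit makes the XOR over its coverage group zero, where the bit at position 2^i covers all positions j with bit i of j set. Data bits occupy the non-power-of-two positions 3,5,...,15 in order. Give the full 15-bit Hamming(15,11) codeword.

011010001111000

Place data bits at non-power-of-two positions: b3=1, b5=1, b6=0, b7=0, b9=1, b10=1, b11=1, b12=1, b13=0, b14=0, b15=0.
p1 = XOR of data positions {3,5,7,9,11,13,15} = 1⊕1⊕0⊕1⊕1⊕0⊕0 = 0
p2 = XOR of data positions {3,6,7,10,11,14,15} = 1⊕0⊕0⊕1⊕1⊕0⊕0 = 1
p4 = XOR of data positions {5,6,7,12,13,14,15} = 1⊕0⊕0⊕1⊕0⊕0⊕0 = 0
p8 = XOR of data positions {9,10,11,12,13,14,15} = 1⊕1⊕1⊕1⊕0⊕0⊕0 = 0
Codeword b1..b15 = 011010001111000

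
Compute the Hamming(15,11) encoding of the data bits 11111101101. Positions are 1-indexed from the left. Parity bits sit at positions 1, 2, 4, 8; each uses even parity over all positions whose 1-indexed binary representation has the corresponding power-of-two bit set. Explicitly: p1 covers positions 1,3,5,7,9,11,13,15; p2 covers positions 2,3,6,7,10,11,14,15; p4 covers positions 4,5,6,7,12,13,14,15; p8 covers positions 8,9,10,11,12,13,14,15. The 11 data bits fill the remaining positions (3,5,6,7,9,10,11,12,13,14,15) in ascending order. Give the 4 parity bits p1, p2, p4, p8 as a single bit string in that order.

0101

Place data bits at non-power-of-two positions: b3=1, b5=1, b6=1, b7=1, b9=1, b10=1, b11=0, b12=1, b13=1, b14=0, b15=1.
p1 = XOR of data positions {3,5,7,9,11,13,15} = 1⊕1⊕1⊕1⊕0⊕1⊕1 = 0
p2 = XOR of data positions {3,6,7,10,11,14,15} = 1⊕1⊕1⊕1⊕0⊕0⊕1 = 1
p4 = XOR of data positions {5,6,7,12,13,14,15} = 1⊕1⊕1⊕1⊕1⊕0⊕1 = 0
p8 = XOR of data positions {9,10,11,12,13,14,15} = 1⊕1⊕0⊕1⊕1⊕0⊕1 = 1
Parity bits p1,p2,p4,p8 = 0101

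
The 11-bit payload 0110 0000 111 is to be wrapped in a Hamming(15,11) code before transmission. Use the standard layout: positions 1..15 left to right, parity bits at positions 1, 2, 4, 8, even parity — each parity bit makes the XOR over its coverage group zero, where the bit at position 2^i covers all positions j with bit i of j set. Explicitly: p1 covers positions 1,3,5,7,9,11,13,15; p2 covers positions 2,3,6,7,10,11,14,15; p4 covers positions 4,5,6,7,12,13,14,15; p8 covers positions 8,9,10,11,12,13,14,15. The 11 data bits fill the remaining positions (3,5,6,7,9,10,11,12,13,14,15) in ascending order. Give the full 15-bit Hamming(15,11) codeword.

110111010000111

Place data bits at non-power-of-two positions: b3=0, b5=1, b6=1, b7=0, b9=0, b10=0, b11=0, b12=0, b13=1, b14=1, b15=1.
p1 = XOR of data positions {3,5,7,9,11,13,15} = 0⊕1⊕0⊕0⊕0⊕1⊕1 = 1
p2 = XOR of data positions {3,6,7,10,11,14,15} = 0⊕1⊕0⊕0⊕0⊕1⊕1 = 1
p4 = XOR of data positions {5,6,7,12,13,14,15} = 1⊕1⊕0⊕0⊕1⊕1⊕1 = 1
p8 = XOR of data positions {9,10,11,12,13,14,15} = 0⊕0⊕0⊕0⊕1⊕1⊕1 = 1
Codeword b1..b15 = 110111010000111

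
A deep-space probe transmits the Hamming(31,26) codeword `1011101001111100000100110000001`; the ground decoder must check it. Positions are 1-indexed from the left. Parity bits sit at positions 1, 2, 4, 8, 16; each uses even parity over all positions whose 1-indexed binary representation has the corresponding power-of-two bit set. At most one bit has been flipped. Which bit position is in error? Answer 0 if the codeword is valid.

14

s1: b1⊕b3⊕b5⊕b7⊕b9⊕b11⊕b13⊕b15⊕b17⊕b19⊕b21⊕b23⊕b25⊕b27⊕b29⊕b31 = 1⊕1⊕1⊕1⊕0⊕1⊕1⊕0⊕0⊕0⊕0⊕1⊕0⊕0⊕0⊕1 = 0
s2: b2⊕b3⊕b6⊕b7⊕b10⊕b11⊕b14⊕b15⊕b18⊕b19⊕b22⊕b23⊕b26⊕b27⊕b30⊕b31 = 0⊕1⊕0⊕1⊕1⊕1⊕1⊕0⊕0⊕0⊕0⊕1⊕0⊕0⊕0⊕1 = 1
s4: b4⊕b5⊕b6⊕b7⊕b12⊕b13⊕b14⊕b15⊕b20⊕b21⊕b22⊕b23⊕b28⊕b29⊕b30⊕b31 = 1⊕1⊕0⊕1⊕1⊕1⊕1⊕0⊕1⊕0⊕0⊕1⊕0⊕0⊕0⊕1 = 1
s8: b8⊕b9⊕b10⊕b11⊕b12⊕b13⊕b14⊕b15⊕b24⊕b25⊕b26⊕b27⊕b28⊕b29⊕b30⊕b31 = 0⊕0⊕1⊕1⊕1⊕1⊕1⊕0⊕1⊕0⊕0⊕0⊕0⊕0⊕0⊕1 = 1
s16: b16⊕b17⊕b18⊕b19⊕b20⊕b21⊕b22⊕b23⊕b24⊕b25⊕b26⊕b27⊕b28⊕b29⊕b30⊕b31 = 0⊕0⊕0⊕0⊕1⊕0⊕0⊕1⊕1⊕0⊕0⊕0⊕0⊕0⊕0⊕1 = 0
Syndrome (s16...s1) = 01110 → position 14.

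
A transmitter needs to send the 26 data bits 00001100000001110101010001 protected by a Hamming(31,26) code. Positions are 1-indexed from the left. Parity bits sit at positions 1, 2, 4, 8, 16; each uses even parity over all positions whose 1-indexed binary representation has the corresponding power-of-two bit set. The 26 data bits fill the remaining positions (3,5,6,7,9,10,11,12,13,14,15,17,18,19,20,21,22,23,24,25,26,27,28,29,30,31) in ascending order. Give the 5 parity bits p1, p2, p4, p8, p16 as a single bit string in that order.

11011

Place data bits at non-power-of-two positions: b3=0, b5=0, b6=0, b7=0, b9=1, b10=1, b11=0, b12=0, b13=0, b14=0, b15=0, b17=0, b18=0, b19=1, b20=1, b21=1, b22=0, b23=1, b24=0, b25=1, b26=0, b27=1, b28=0, b29=0, b30=0, b31=1.
p1 = XOR of data positions {3,5,7,9,11,13,15,17,19,21,23,25,27,29,31} = 0⊕0⊕0⊕1⊕0⊕0⊕0⊕0⊕1⊕1⊕1⊕1⊕1⊕0⊕1 = 1
p2 = XOR of data positions {3,6,7,10,11,14,15,18,19,22,23,26,27,30,31} = 0⊕0⊕0⊕1⊕0⊕0⊕0⊕0⊕1⊕0⊕1⊕0⊕1⊕0⊕1 = 1
p4 = XOR of data positions {5,6,7,12,13,14,15,20,21,22,23,28,29,30,31} = 0⊕0⊕0⊕0⊕0⊕0⊕0⊕1⊕1⊕0⊕1⊕0⊕0⊕0⊕1 = 0
p8 = XOR of data positions {9,10,11,12,13,14,15,24,25,26,27,28,29,30,31} = 1⊕1⊕0⊕0⊕0⊕0⊕0⊕0⊕1⊕0⊕1⊕0⊕0⊕0⊕1 = 1
p16 = XOR of data positions {17,18,19,20,21,22,23,24,25,26,27,28,29,30,31} = 0⊕0⊕1⊕1⊕1⊕0⊕1⊕0⊕1⊕0⊕1⊕0⊕0⊕0⊕1 = 1
Parity bits p1,p2,p4,p8,p16 = 11011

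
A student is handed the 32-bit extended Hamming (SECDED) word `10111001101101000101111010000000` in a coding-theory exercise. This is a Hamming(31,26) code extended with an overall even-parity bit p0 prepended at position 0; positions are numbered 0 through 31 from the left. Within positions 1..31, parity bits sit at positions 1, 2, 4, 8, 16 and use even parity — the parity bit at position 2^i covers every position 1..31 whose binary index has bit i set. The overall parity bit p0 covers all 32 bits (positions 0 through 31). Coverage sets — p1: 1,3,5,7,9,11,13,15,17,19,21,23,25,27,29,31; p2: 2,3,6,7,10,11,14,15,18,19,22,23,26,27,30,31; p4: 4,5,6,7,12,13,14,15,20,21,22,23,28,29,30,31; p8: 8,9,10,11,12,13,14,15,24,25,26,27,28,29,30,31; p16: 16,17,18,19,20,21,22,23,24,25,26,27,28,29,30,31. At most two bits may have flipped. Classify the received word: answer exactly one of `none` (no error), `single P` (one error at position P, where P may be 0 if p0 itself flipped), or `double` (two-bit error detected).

single 11

s1: b1⊕b3⊕b5⊕b7⊕b9⊕b11⊕b13⊕b15⊕b17⊕b19⊕b21⊕b23⊕b25⊕b27⊕b29⊕b31 = 0⊕1⊕0⊕1⊕0⊕1⊕1⊕0⊕1⊕1⊕1⊕0⊕0⊕0⊕0⊕0 = 1
s2: b2⊕b3⊕b6⊕b7⊕b10⊕b11⊕b14⊕b15⊕b18⊕b19⊕b22⊕b23⊕b26⊕b27⊕b30⊕b31 = 1⊕1⊕0⊕1⊕1⊕1⊕0⊕0⊕0⊕1⊕1⊕0⊕0⊕0⊕0⊕0 = 1
s4: b4⊕b5⊕b6⊕b7⊕b12⊕b13⊕b14⊕b15⊕b20⊕b21⊕b22⊕b23⊕b28⊕b29⊕b30⊕b31 = 1⊕0⊕0⊕1⊕0⊕1⊕0⊕0⊕1⊕1⊕1⊕0⊕0⊕0⊕0⊕0 = 0
s8: b8⊕b9⊕b10⊕b11⊕b12⊕b13⊕b14⊕b15⊕b24⊕b25⊕b26⊕b27⊕b28⊕b29⊕b30⊕b31 = 1⊕0⊕1⊕1⊕0⊕1⊕0⊕0⊕1⊕0⊕0⊕0⊕0⊕0⊕0⊕0 = 1
s16: b16⊕b17⊕b18⊕b19⊕b20⊕b21⊕b22⊕b23⊕b24⊕b25⊕b26⊕b27⊕b28⊕b29⊕b30⊕b31 = 0⊕1⊕0⊕1⊕1⊕1⊕1⊕0⊕1⊕0⊕0⊕0⊕0⊕0⊕0⊕0 = 0
Syndrome (s16...s1) = 01011 → position 11.
Overall parity (XOR of all 32 bits, including p0): 1⊕0⊕1⊕1⊕1⊕0⊕0⊕1⊕1⊕0⊕1⊕1⊕0⊕1⊕0⊕0⊕0⊕1⊕0⊕1⊕1⊕1⊕1⊕0⊕1⊕0⊕0⊕0⊕0⊕0⊕0⊕0 = 1
Overall=1, syndrome position=11 → single-bit error at position 11.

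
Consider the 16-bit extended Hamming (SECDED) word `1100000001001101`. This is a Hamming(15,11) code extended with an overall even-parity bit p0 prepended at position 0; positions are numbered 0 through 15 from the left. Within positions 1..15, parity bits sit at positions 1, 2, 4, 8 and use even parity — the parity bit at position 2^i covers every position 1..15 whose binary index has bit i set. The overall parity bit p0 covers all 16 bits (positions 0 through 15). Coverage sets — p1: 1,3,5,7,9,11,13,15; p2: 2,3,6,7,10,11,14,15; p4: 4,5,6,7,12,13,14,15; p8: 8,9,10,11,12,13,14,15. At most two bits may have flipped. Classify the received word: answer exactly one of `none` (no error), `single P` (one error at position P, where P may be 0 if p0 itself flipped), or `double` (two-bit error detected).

s1: b1⊕b3⊕b5⊕b7⊕b9⊕b11⊕b13⊕b15 = 1⊕0⊕0⊕0⊕1⊕0⊕1⊕1 = 0
s2: b2⊕b3⊕b6⊕b7⊕b10⊕b11⊕b14⊕b15 = 0⊕0⊕0⊕0⊕0⊕0⊕0⊕1 = 1
s4: b4⊕b5⊕b6⊕b7⊕b12⊕b13⊕b14⊕b15 = 0⊕0⊕0⊕0⊕1⊕1⊕0⊕1 = 1
s8: b8⊕b9⊕b10⊕b11⊕b12⊕b13⊕b14⊕b15 = 0⊕1⊕0⊕0⊕1⊕1⊕0⊕1 = 0
Syndrome (s8...s1) = 0110 → position 6.
Overall parity (XOR of all 16 bits, including p0): 1⊕1⊕0⊕0⊕0⊕0⊕0⊕0⊕0⊕1⊕0⊕0⊕1⊕1⊕0⊕1 = 0
Overall=0, syndrome position=6 → double-bit error detected (uncorrectable).

double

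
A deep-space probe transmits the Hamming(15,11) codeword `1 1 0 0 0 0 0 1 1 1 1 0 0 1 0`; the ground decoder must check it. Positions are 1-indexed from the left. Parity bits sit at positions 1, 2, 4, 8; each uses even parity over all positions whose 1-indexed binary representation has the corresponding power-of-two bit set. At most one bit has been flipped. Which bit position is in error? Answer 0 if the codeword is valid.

13

s1: b1⊕b3⊕b5⊕b7⊕b9⊕b11⊕b13⊕b15 = 1⊕0⊕0⊕0⊕1⊕1⊕0⊕0 = 1
s2: b2⊕b3⊕b6⊕b7⊕b10⊕b11⊕b14⊕b15 = 1⊕0⊕0⊕0⊕1⊕1⊕1⊕0 = 0
s4: b4⊕b5⊕b6⊕b7⊕b12⊕b13⊕b14⊕b15 = 0⊕0⊕0⊕0⊕0⊕0⊕1⊕0 = 1
s8: b8⊕b9⊕b10⊕b11⊕b12⊕b13⊕b14⊕b15 = 1⊕1⊕1⊕1⊕0⊕0⊕1⊕0 = 1
Syndrome (s8...s1) = 1101 → position 13.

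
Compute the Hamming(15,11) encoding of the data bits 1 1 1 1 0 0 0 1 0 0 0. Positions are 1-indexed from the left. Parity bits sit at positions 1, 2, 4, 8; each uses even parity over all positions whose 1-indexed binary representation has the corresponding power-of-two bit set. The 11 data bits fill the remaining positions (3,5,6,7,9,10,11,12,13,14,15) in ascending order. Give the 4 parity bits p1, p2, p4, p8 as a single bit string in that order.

Place data bits at non-power-of-two positions: b3=1, b5=1, b6=1, b7=1, b9=0, b10=0, b11=0, b12=1, b13=0, b14=0, b15=0.
p1 = XOR of data positions {3,5,7,9,11,13,15} = 1⊕1⊕1⊕0⊕0⊕0⊕0 = 1
p2 = XOR of data positions {3,6,7,10,11,14,15} = 1⊕1⊕1⊕0⊕0⊕0⊕0 = 1
p4 = XOR of data positions {5,6,7,12,13,14,15} = 1⊕1⊕1⊕1⊕0⊕0⊕0 = 0
p8 = XOR of data positions {9,10,11,12,13,14,15} = 0⊕0⊕0⊕1⊕0⊕0⊕0 = 1
Parity bits p1,p2,p4,p8 = 1101

1101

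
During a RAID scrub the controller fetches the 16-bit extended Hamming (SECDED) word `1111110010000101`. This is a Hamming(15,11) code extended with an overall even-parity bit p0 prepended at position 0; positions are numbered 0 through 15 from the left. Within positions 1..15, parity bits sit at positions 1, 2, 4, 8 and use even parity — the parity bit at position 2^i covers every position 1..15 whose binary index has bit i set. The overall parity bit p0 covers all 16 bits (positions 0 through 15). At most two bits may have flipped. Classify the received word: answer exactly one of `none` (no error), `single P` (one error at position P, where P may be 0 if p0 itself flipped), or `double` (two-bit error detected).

single 11

s1: b1⊕b3⊕b5⊕b7⊕b9⊕b11⊕b13⊕b15 = 1⊕1⊕1⊕0⊕0⊕0⊕1⊕1 = 1
s2: b2⊕b3⊕b6⊕b7⊕b10⊕b11⊕b14⊕b15 = 1⊕1⊕0⊕0⊕0⊕0⊕0⊕1 = 1
s4: b4⊕b5⊕b6⊕b7⊕b12⊕b13⊕b14⊕b15 = 1⊕1⊕0⊕0⊕0⊕1⊕0⊕1 = 0
s8: b8⊕b9⊕b10⊕b11⊕b12⊕b13⊕b14⊕b15 = 1⊕0⊕0⊕0⊕0⊕1⊕0⊕1 = 1
Syndrome (s8...s1) = 1011 → position 11.
Overall parity (XOR of all 16 bits, including p0): 1⊕1⊕1⊕1⊕1⊕1⊕0⊕0⊕1⊕0⊕0⊕0⊕0⊕1⊕0⊕1 = 1
Overall=1, syndrome position=11 → single-bit error at position 11.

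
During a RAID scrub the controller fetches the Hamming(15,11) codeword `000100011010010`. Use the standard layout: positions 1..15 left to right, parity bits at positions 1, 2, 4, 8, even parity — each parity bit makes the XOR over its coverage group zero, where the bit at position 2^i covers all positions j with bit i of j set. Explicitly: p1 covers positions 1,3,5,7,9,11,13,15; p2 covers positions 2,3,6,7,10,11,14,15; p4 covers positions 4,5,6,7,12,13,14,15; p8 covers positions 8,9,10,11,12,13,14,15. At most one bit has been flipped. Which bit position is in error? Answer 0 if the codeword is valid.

s1: b1⊕b3⊕b5⊕b7⊕b9⊕b11⊕b13⊕b15 = 0⊕0⊕0⊕0⊕1⊕1⊕0⊕0 = 0
s2: b2⊕b3⊕b6⊕b7⊕b10⊕b11⊕b14⊕b15 = 0⊕0⊕0⊕0⊕0⊕1⊕1⊕0 = 0
s4: b4⊕b5⊕b6⊕b7⊕b12⊕b13⊕b14⊕b15 = 1⊕0⊕0⊕0⊕0⊕0⊕1⊕0 = 0
s8: b8⊕b9⊕b10⊕b11⊕b12⊕b13⊕b14⊕b15 = 1⊕1⊕0⊕1⊕0⊕0⊕1⊕0 = 0
Syndrome (s8...s1) = 0000 → position 0 (no error).

0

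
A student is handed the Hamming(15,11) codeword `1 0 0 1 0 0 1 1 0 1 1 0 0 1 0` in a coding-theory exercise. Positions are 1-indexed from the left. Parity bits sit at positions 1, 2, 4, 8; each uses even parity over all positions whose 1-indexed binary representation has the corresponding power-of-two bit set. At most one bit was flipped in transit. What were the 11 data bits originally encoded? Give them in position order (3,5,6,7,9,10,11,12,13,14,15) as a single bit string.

01010110010

s1: b1⊕b3⊕b5⊕b7⊕b9⊕b11⊕b13⊕b15 = 1⊕0⊕0⊕1⊕0⊕1⊕0⊕0 = 1
s2: b2⊕b3⊕b6⊕b7⊕b10⊕b11⊕b14⊕b15 = 0⊕0⊕0⊕1⊕1⊕1⊕1⊕0 = 0
s4: b4⊕b5⊕b6⊕b7⊕b12⊕b13⊕b14⊕b15 = 1⊕0⊕0⊕1⊕0⊕0⊕1⊕0 = 1
s8: b8⊕b9⊕b10⊕b11⊕b12⊕b13⊕b14⊕b15 = 1⊕0⊕1⊕1⊕0⊕0⊕1⊕0 = 0
Syndrome (s8...s1) = 0101 → position 5.
Flip bit 5: corrected codeword = 100110110110010
Data bits at positions 3,5,6,7,9,10,11,12,13,14,15: 01010110010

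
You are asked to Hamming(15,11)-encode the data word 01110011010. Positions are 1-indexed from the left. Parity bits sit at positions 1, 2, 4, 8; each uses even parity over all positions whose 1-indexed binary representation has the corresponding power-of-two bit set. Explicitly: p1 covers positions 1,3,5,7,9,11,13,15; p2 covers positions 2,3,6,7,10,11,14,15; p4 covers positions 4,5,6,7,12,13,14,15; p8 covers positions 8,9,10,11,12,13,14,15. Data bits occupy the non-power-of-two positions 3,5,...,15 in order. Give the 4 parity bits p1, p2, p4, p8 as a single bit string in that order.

Place data bits at non-power-of-two positions: b3=0, b5=1, b6=1, b7=1, b9=0, b10=0, b11=1, b12=1, b13=0, b14=1, b15=0.
p1 = XOR of data positions {3,5,7,9,11,13,15} = 0⊕1⊕1⊕0⊕1⊕0⊕0 = 1
p2 = XOR of data positions {3,6,7,10,11,14,15} = 0⊕1⊕1⊕0⊕1⊕1⊕0 = 0
p4 = XOR of data positions {5,6,7,12,13,14,15} = 1⊕1⊕1⊕1⊕0⊕1⊕0 = 1
p8 = XOR of data positions {9,10,11,12,13,14,15} = 0⊕0⊕1⊕1⊕0⊕1⊕0 = 1
Parity bits p1,p2,p4,p8 = 1011

1011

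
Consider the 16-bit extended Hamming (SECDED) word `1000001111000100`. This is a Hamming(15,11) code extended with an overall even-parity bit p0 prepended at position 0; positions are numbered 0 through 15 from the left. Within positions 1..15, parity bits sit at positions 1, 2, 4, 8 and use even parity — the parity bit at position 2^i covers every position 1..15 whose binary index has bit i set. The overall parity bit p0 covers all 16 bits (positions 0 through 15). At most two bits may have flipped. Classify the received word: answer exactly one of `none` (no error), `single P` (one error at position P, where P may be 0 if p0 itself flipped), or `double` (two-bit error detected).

double

s1: b1⊕b3⊕b5⊕b7⊕b9⊕b11⊕b13⊕b15 = 0⊕0⊕0⊕1⊕1⊕0⊕1⊕0 = 1
s2: b2⊕b3⊕b6⊕b7⊕b10⊕b11⊕b14⊕b15 = 0⊕0⊕1⊕1⊕0⊕0⊕0⊕0 = 0
s4: b4⊕b5⊕b6⊕b7⊕b12⊕b13⊕b14⊕b15 = 0⊕0⊕1⊕1⊕0⊕1⊕0⊕0 = 1
s8: b8⊕b9⊕b10⊕b11⊕b12⊕b13⊕b14⊕b15 = 1⊕1⊕0⊕0⊕0⊕1⊕0⊕0 = 1
Syndrome (s8...s1) = 1101 → position 13.
Overall parity (XOR of all 16 bits, including p0): 1⊕0⊕0⊕0⊕0⊕0⊕1⊕1⊕1⊕1⊕0⊕0⊕0⊕1⊕0⊕0 = 0
Overall=0, syndrome position=13 → double-bit error detected (uncorrectable).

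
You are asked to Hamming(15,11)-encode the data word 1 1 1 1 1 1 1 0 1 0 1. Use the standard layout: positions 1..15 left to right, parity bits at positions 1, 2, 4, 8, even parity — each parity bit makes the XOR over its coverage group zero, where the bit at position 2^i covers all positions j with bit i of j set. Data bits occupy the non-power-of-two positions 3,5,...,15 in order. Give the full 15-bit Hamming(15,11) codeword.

Place data bits at non-power-of-two positions: b3=1, b5=1, b6=1, b7=1, b9=1, b10=1, b11=1, b12=0, b13=1, b14=0, b15=1.
p1 = XOR of data positions {3,5,7,9,11,13,15} = 1⊕1⊕1⊕1⊕1⊕1⊕1 = 1
p2 = XOR of data positions {3,6,7,10,11,14,15} = 1⊕1⊕1⊕1⊕1⊕0⊕1 = 0
p4 = XOR of data positions {5,6,7,12,13,14,15} = 1⊕1⊕1⊕0⊕1⊕0⊕1 = 1
p8 = XOR of data positions {9,10,11,12,13,14,15} = 1⊕1⊕1⊕0⊕1⊕0⊕1 = 1
Codeword b1..b15 = 101111111110101

101111111110101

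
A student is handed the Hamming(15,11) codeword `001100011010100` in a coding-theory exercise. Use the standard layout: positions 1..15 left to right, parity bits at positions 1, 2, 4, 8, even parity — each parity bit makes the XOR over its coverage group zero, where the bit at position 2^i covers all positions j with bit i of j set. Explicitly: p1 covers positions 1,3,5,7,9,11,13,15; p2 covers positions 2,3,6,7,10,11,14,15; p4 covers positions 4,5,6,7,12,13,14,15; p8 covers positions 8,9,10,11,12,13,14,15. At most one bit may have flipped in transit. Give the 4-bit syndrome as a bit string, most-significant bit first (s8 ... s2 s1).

0000

s1: b1⊕b3⊕b5⊕b7⊕b9⊕b11⊕b13⊕b15 = 0⊕1⊕0⊕0⊕1⊕1⊕1⊕0 = 0
s2: b2⊕b3⊕b6⊕b7⊕b10⊕b11⊕b14⊕b15 = 0⊕1⊕0⊕0⊕0⊕1⊕0⊕0 = 0
s4: b4⊕b5⊕b6⊕b7⊕b12⊕b13⊕b14⊕b15 = 1⊕0⊕0⊕0⊕0⊕1⊕0⊕0 = 0
s8: b8⊕b9⊕b10⊕b11⊕b12⊕b13⊕b14⊕b15 = 1⊕1⊕0⊕1⊕0⊕1⊕0⊕0 = 0
Syndrome (s8...s1) = 0000 → position 0 (no error).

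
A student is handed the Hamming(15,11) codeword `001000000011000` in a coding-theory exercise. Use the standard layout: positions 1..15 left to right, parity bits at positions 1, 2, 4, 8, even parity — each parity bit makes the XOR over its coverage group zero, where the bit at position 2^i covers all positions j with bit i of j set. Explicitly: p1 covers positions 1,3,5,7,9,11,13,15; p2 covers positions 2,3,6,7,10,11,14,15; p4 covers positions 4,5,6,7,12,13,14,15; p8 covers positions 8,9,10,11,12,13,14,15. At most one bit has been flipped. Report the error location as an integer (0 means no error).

s1: b1⊕b3⊕b5⊕b7⊕b9⊕b11⊕b13⊕b15 = 0⊕1⊕0⊕0⊕0⊕1⊕0⊕0 = 0
s2: b2⊕b3⊕b6⊕b7⊕b10⊕b11⊕b14⊕b15 = 0⊕1⊕0⊕0⊕0⊕1⊕0⊕0 = 0
s4: b4⊕b5⊕b6⊕b7⊕b12⊕b13⊕b14⊕b15 = 0⊕0⊕0⊕0⊕1⊕0⊕0⊕0 = 1
s8: b8⊕b9⊕b10⊕b11⊕b12⊕b13⊕b14⊕b15 = 0⊕0⊕0⊕1⊕1⊕0⊕0⊕0 = 0
Syndrome (s8...s1) = 0100 → position 4.

4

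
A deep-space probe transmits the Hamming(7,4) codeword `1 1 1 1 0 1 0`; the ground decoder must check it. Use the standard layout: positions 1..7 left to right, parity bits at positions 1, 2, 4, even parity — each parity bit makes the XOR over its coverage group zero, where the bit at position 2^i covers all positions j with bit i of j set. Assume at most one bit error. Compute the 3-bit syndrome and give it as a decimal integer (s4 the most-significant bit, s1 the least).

2

s1: b1⊕b3⊕b5⊕b7 = 1⊕1⊕0⊕0 = 0
s2: b2⊕b3⊕b6⊕b7 = 1⊕1⊕1⊕0 = 1
s4: b4⊕b5⊕b6⊕b7 = 1⊕0⊕1⊕0 = 0
Syndrome (s4...s1) = 010 → position 2.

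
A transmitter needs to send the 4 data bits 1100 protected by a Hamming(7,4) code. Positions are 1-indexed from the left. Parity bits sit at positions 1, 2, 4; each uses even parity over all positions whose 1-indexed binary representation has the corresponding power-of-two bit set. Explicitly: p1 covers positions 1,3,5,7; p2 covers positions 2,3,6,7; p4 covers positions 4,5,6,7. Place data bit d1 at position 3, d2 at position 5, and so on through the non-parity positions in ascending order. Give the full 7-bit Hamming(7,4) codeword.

0111100

Place data bits at non-power-of-two positions: b3=1, b5=1, b6=0, b7=0.
p1 = XOR of data positions {3,5,7} = 1⊕1⊕0 = 0
p2 = XOR of data positions {3,6,7} = 1⊕0⊕0 = 1
p4 = XOR of data positions {5,6,7} = 1⊕0⊕0 = 1
Codeword b1..b7 = 0111100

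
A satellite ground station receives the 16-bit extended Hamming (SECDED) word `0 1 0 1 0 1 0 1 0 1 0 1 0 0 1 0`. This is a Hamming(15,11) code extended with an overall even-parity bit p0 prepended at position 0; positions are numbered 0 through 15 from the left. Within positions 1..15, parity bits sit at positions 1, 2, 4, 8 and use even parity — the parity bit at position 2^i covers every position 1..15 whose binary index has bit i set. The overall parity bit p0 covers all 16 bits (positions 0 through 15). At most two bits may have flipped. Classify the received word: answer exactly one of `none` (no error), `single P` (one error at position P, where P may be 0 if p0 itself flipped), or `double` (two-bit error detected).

s1: b1⊕b3⊕b5⊕b7⊕b9⊕b11⊕b13⊕b15 = 1⊕1⊕1⊕1⊕1⊕1⊕0⊕0 = 0
s2: b2⊕b3⊕b6⊕b7⊕b10⊕b11⊕b14⊕b15 = 0⊕1⊕0⊕1⊕0⊕1⊕1⊕0 = 0
s4: b4⊕b5⊕b6⊕b7⊕b12⊕b13⊕b14⊕b15 = 0⊕1⊕0⊕1⊕0⊕0⊕1⊕0 = 1
s8: b8⊕b9⊕b10⊕b11⊕b12⊕b13⊕b14⊕b15 = 0⊕1⊕0⊕1⊕0⊕0⊕1⊕0 = 1
Syndrome (s8...s1) = 1100 → position 12.
Overall parity (XOR of all 16 bits, including p0): 0⊕1⊕0⊕1⊕0⊕1⊕0⊕1⊕0⊕1⊕0⊕1⊕0⊕0⊕1⊕0 = 1
Overall=1, syndrome position=12 → single-bit error at position 12.

single 12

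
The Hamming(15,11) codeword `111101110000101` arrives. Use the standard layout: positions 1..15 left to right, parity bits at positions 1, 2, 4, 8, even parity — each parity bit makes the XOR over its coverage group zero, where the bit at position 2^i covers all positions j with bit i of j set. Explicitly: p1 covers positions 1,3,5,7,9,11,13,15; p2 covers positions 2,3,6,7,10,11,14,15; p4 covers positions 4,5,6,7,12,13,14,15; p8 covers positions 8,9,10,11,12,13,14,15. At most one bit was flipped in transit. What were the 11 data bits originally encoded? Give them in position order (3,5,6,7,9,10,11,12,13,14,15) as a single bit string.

10110000100

s1: b1⊕b3⊕b5⊕b7⊕b9⊕b11⊕b13⊕b15 = 1⊕1⊕0⊕1⊕0⊕0⊕1⊕1 = 1
s2: b2⊕b3⊕b6⊕b7⊕b10⊕b11⊕b14⊕b15 = 1⊕1⊕1⊕1⊕0⊕0⊕0⊕1 = 1
s4: b4⊕b5⊕b6⊕b7⊕b12⊕b13⊕b14⊕b15 = 1⊕0⊕1⊕1⊕0⊕1⊕0⊕1 = 1
s8: b8⊕b9⊕b10⊕b11⊕b12⊕b13⊕b14⊕b15 = 1⊕0⊕0⊕0⊕0⊕1⊕0⊕1 = 1
Syndrome (s8...s1) = 1111 → position 15.
Flip bit 15: corrected codeword = 111101110000100
Data bits at positions 3,5,6,7,9,10,11,12,13,14,15: 10110000100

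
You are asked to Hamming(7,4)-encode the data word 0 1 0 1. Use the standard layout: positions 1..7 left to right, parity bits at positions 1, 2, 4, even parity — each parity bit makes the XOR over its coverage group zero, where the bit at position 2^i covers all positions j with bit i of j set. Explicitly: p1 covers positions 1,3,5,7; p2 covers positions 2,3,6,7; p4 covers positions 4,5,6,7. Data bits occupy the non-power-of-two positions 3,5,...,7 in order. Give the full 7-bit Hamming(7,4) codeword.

Place data bits at non-power-of-two positions: b3=0, b5=1, b6=0, b7=1.
p1 = XOR of data positions {3,5,7} = 0⊕1⊕1 = 0
p2 = XOR of data positions {3,6,7} = 0⊕0⊕1 = 1
p4 = XOR of data positions {5,6,7} = 1⊕0⊕1 = 0
Codeword b1..b7 = 0100101

0100101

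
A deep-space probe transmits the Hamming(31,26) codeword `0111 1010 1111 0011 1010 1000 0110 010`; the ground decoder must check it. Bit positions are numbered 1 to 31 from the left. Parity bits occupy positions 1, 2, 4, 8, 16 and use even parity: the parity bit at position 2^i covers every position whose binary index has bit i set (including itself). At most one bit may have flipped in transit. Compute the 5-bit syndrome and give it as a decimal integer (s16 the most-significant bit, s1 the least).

s1: b1⊕b3⊕b5⊕b7⊕b9⊕b11⊕b13⊕b15⊕b17⊕b19⊕b21⊕b23⊕b25⊕b27⊕b29⊕b31 = 0⊕1⊕1⊕1⊕1⊕1⊕0⊕1⊕1⊕1⊕1⊕0⊕0⊕1⊕0⊕0 = 0
s2: b2⊕b3⊕b6⊕b7⊕b10⊕b11⊕b14⊕b15⊕b18⊕b19⊕b22⊕b23⊕b26⊕b27⊕b30⊕b31 = 1⊕1⊕0⊕1⊕1⊕1⊕0⊕1⊕0⊕1⊕0⊕0⊕1⊕1⊕1⊕0 = 0
s4: b4⊕b5⊕b6⊕b7⊕b12⊕b13⊕b14⊕b15⊕b20⊕b21⊕b22⊕b23⊕b28⊕b29⊕b30⊕b31 = 1⊕1⊕0⊕1⊕1⊕0⊕0⊕1⊕0⊕1⊕0⊕0⊕0⊕0⊕1⊕0 = 1
s8: b8⊕b9⊕b10⊕b11⊕b12⊕b13⊕b14⊕b15⊕b24⊕b25⊕b26⊕b27⊕b28⊕b29⊕b30⊕b31 = 0⊕1⊕1⊕1⊕1⊕0⊕0⊕1⊕0⊕0⊕1⊕1⊕0⊕0⊕1⊕0 = 0
s16: b16⊕b17⊕b18⊕b19⊕b20⊕b21⊕b22⊕b23⊕b24⊕b25⊕b26⊕b27⊕b28⊕b29⊕b30⊕b31 = 1⊕1⊕0⊕1⊕0⊕1⊕0⊕0⊕0⊕0⊕1⊕1⊕0⊕0⊕1⊕0 = 1
Syndrome (s16...s1) = 10100 → position 20.

20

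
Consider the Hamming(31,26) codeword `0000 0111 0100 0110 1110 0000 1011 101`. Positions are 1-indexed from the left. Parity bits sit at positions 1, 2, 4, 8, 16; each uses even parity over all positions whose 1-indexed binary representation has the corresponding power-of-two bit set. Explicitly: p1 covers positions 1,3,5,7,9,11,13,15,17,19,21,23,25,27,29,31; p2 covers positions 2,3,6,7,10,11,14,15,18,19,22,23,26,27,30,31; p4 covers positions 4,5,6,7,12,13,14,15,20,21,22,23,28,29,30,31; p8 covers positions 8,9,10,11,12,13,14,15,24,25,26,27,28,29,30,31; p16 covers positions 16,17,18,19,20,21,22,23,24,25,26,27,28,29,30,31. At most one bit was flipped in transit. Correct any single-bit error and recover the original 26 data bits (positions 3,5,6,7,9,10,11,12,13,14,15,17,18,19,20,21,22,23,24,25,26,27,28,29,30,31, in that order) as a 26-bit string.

00110100001111000001011101

s1: b1⊕b3⊕b5⊕b7⊕b9⊕b11⊕b13⊕b15⊕b17⊕b19⊕b21⊕b23⊕b25⊕b27⊕b29⊕b31 = 0⊕0⊕0⊕1⊕0⊕0⊕0⊕1⊕1⊕1⊕0⊕0⊕1⊕1⊕1⊕1 = 0
s2: b2⊕b3⊕b6⊕b7⊕b10⊕b11⊕b14⊕b15⊕b18⊕b19⊕b22⊕b23⊕b26⊕b27⊕b30⊕b31 = 0⊕0⊕1⊕1⊕1⊕0⊕1⊕1⊕1⊕1⊕0⊕0⊕0⊕1⊕0⊕1 = 1
s4: b4⊕b5⊕b6⊕b7⊕b12⊕b13⊕b14⊕b15⊕b20⊕b21⊕b22⊕b23⊕b28⊕b29⊕b30⊕b31 = 0⊕0⊕1⊕1⊕0⊕0⊕1⊕1⊕0⊕0⊕0⊕0⊕1⊕1⊕0⊕1 = 1
s8: b8⊕b9⊕b10⊕b11⊕b12⊕b13⊕b14⊕b15⊕b24⊕b25⊕b26⊕b27⊕b28⊕b29⊕b30⊕b31 = 1⊕0⊕1⊕0⊕0⊕0⊕1⊕1⊕0⊕1⊕0⊕1⊕1⊕1⊕0⊕1 = 1
s16: b16⊕b17⊕b18⊕b19⊕b20⊕b21⊕b22⊕b23⊕b24⊕b25⊕b26⊕b27⊕b28⊕b29⊕b30⊕b31 = 0⊕1⊕1⊕1⊕0⊕0⊕0⊕0⊕0⊕1⊕0⊕1⊕1⊕1⊕0⊕1 = 0
Syndrome (s16...s1) = 01110 → position 14.
Flip bit 14: corrected codeword = 0000011101000010111000001011101
Data bits at positions 3,5,6,7,9,10,11,12,13,14,15,17,18,19,20,21,22,23,24,25,26,27,28,29,30,31: 00110100001111000001011101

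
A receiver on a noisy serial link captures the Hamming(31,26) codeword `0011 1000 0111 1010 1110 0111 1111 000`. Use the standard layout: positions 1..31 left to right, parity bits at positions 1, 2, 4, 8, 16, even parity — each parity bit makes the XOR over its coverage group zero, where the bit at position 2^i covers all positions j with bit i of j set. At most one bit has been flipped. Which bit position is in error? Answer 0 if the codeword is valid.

s1: b1⊕b3⊕b5⊕b7⊕b9⊕b11⊕b13⊕b15⊕b17⊕b19⊕b21⊕b23⊕b25⊕b27⊕b29⊕b31 = 0⊕1⊕1⊕0⊕0⊕1⊕1⊕1⊕1⊕1⊕0⊕1⊕1⊕1⊕0⊕0 = 0
s2: b2⊕b3⊕b6⊕b7⊕b10⊕b11⊕b14⊕b15⊕b18⊕b19⊕b22⊕b23⊕b26⊕b27⊕b30⊕b31 = 0⊕1⊕0⊕0⊕1⊕1⊕0⊕1⊕1⊕1⊕1⊕1⊕1⊕1⊕0⊕0 = 0
s4: b4⊕b5⊕b6⊕b7⊕b12⊕b13⊕b14⊕b15⊕b20⊕b21⊕b22⊕b23⊕b28⊕b29⊕b30⊕b31 = 1⊕1⊕0⊕0⊕1⊕1⊕0⊕1⊕0⊕0⊕1⊕1⊕1⊕0⊕0⊕0 = 0
s8: b8⊕b9⊕b10⊕b11⊕b12⊕b13⊕b14⊕b15⊕b24⊕b25⊕b26⊕b27⊕b28⊕b29⊕b30⊕b31 = 0⊕0⊕1⊕1⊕1⊕1⊕0⊕1⊕1⊕1⊕1⊕1⊕1⊕0⊕0⊕0 = 0
s16: b16⊕b17⊕b18⊕b19⊕b20⊕b21⊕b22⊕b23⊕b24⊕b25⊕b26⊕b27⊕b28⊕b29⊕b30⊕b31 = 0⊕1⊕1⊕1⊕0⊕0⊕1⊕1⊕1⊕1⊕1⊕1⊕1⊕0⊕0⊕0 = 0
Syndrome (s16...s1) = 00000 → position 0 (no error).

0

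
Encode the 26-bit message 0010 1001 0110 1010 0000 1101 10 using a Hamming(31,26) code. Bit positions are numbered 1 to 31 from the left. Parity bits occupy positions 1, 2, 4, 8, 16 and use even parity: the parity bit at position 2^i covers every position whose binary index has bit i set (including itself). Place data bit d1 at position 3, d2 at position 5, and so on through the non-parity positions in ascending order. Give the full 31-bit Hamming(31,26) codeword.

Place data bits at non-power-of-two positions: b3=0, b5=0, b6=1, b7=0, b9=1, b10=0, b11=0, b12=1, b13=0, b14=1, b15=1, b17=0, b18=1, b19=0, b20=1, b21=0, b22=0, b23=0, b24=0, b25=0, b26=1, b27=1, b28=0, b29=1, b30=1, b31=0.
p1 = XOR of data positions {3,5,7,9,11,13,15,17,19,21,23,25,27,29,31} = 0⊕0⊕0⊕1⊕0⊕0⊕1⊕0⊕0⊕0⊕0⊕0⊕1⊕1⊕0 = 0
p2 = XOR of data positions {3,6,7,10,11,14,15,18,19,22,23,26,27,30,31} = 0⊕1⊕0⊕0⊕0⊕1⊕1⊕1⊕0⊕0⊕0⊕1⊕1⊕1⊕0 = 1
p4 = XOR of data positions {5,6,7,12,13,14,15,20,21,22,23,28,29,30,31} = 0⊕1⊕0⊕1⊕0⊕1⊕1⊕1⊕0⊕0⊕0⊕0⊕1⊕1⊕0 = 1
p8 = XOR of data positions {9,10,11,12,13,14,15,24,25,26,27,28,29,30,31} = 1⊕0⊕0⊕1⊕0⊕1⊕1⊕0⊕0⊕1⊕1⊕0⊕1⊕1⊕0 = 0
p16 = XOR of data positions {17,18,19,20,21,22,23,24,25,26,27,28,29,30,31} = 0⊕1⊕0⊕1⊕0⊕0⊕0⊕0⊕0⊕1⊕1⊕0⊕1⊕1⊕0 = 0
Codeword b1..b31 = 0101010010010110010100000110110

0101010010010110010100000110110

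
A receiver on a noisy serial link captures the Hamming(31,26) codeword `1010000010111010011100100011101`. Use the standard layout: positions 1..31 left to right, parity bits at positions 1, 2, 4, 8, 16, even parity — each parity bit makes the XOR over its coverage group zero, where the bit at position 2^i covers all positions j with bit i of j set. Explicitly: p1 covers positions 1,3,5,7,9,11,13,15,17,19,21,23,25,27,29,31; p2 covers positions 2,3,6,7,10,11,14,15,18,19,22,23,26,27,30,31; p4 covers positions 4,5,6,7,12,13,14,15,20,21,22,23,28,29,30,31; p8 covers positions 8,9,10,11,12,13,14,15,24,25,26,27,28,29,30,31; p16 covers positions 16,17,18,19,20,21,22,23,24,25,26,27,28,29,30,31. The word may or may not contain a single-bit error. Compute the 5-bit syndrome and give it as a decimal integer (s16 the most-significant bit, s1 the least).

s1: b1⊕b3⊕b5⊕b7⊕b9⊕b11⊕b13⊕b15⊕b17⊕b19⊕b21⊕b23⊕b25⊕b27⊕b29⊕b31 = 1⊕1⊕0⊕0⊕1⊕1⊕1⊕1⊕0⊕1⊕0⊕1⊕0⊕1⊕1⊕1 = 1
s2: b2⊕b3⊕b6⊕b7⊕b10⊕b11⊕b14⊕b15⊕b18⊕b19⊕b22⊕b23⊕b26⊕b27⊕b30⊕b31 = 0⊕1⊕0⊕0⊕0⊕1⊕0⊕1⊕1⊕1⊕0⊕1⊕0⊕1⊕0⊕1 = 0
s4: b4⊕b5⊕b6⊕b7⊕b12⊕b13⊕b14⊕b15⊕b20⊕b21⊕b22⊕b23⊕b28⊕b29⊕b30⊕b31 = 0⊕0⊕0⊕0⊕1⊕1⊕0⊕1⊕1⊕0⊕0⊕1⊕1⊕1⊕0⊕1 = 0
s8: b8⊕b9⊕b10⊕b11⊕b12⊕b13⊕b14⊕b15⊕b24⊕b25⊕b26⊕b27⊕b28⊕b29⊕b30⊕b31 = 0⊕1⊕0⊕1⊕1⊕1⊕0⊕1⊕0⊕0⊕0⊕1⊕1⊕1⊕0⊕1 = 1
s16: b16⊕b17⊕b18⊕b19⊕b20⊕b21⊕b22⊕b23⊕b24⊕b25⊕b26⊕b27⊕b28⊕b29⊕b30⊕b31 = 0⊕0⊕1⊕1⊕1⊕0⊕0⊕1⊕0⊕0⊕0⊕1⊕1⊕1⊕0⊕1 = 0
Syndrome (s16...s1) = 01001 → position 9.

9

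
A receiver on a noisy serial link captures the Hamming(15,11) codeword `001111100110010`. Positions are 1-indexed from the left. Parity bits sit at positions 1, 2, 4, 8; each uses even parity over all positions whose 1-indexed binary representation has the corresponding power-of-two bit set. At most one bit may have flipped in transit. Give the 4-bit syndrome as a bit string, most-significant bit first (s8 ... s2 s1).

1100

s1: b1⊕b3⊕b5⊕b7⊕b9⊕b11⊕b13⊕b15 = 0⊕1⊕1⊕1⊕0⊕1⊕0⊕0 = 0
s2: b2⊕b3⊕b6⊕b7⊕b10⊕b11⊕b14⊕b15 = 0⊕1⊕1⊕1⊕1⊕1⊕1⊕0 = 0
s4: b4⊕b5⊕b6⊕b7⊕b12⊕b13⊕b14⊕b15 = 1⊕1⊕1⊕1⊕0⊕0⊕1⊕0 = 1
s8: b8⊕b9⊕b10⊕b11⊕b12⊕b13⊕b14⊕b15 = 0⊕0⊕1⊕1⊕0⊕0⊕1⊕0 = 1
Syndrome (s8...s1) = 1100 → position 12.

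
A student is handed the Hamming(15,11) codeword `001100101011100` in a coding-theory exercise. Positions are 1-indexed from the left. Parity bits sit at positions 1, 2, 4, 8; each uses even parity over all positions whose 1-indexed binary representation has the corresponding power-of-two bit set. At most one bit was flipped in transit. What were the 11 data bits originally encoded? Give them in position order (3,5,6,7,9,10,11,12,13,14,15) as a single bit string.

s1: b1⊕b3⊕b5⊕b7⊕b9⊕b11⊕b13⊕b15 = 0⊕1⊕0⊕1⊕1⊕1⊕1⊕0 = 1
s2: b2⊕b3⊕b6⊕b7⊕b10⊕b11⊕b14⊕b15 = 0⊕1⊕0⊕1⊕0⊕1⊕0⊕0 = 1
s4: b4⊕b5⊕b6⊕b7⊕b12⊕b13⊕b14⊕b15 = 1⊕0⊕0⊕1⊕1⊕1⊕0⊕0 = 0
s8: b8⊕b9⊕b10⊕b11⊕b12⊕b13⊕b14⊕b15 = 0⊕1⊕0⊕1⊕1⊕1⊕0⊕0 = 0
Syndrome (s8...s1) = 0011 → position 3.
Flip bit 3: corrected codeword = 000100101011100
Data bits at positions 3,5,6,7,9,10,11,12,13,14,15: 00011011100

00011011100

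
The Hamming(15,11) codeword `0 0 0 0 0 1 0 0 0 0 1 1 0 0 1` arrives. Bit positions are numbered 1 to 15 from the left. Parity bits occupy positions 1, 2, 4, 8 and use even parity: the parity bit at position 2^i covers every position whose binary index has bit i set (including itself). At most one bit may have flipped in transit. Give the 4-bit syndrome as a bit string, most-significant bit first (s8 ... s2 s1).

1110

s1: b1⊕b3⊕b5⊕b7⊕b9⊕b11⊕b13⊕b15 = 0⊕0⊕0⊕0⊕0⊕1⊕0⊕1 = 0
s2: b2⊕b3⊕b6⊕b7⊕b10⊕b11⊕b14⊕b15 = 0⊕0⊕1⊕0⊕0⊕1⊕0⊕1 = 1
s4: b4⊕b5⊕b6⊕b7⊕b12⊕b13⊕b14⊕b15 = 0⊕0⊕1⊕0⊕1⊕0⊕0⊕1 = 1
s8: b8⊕b9⊕b10⊕b11⊕b12⊕b13⊕b14⊕b15 = 0⊕0⊕0⊕1⊕1⊕0⊕0⊕1 = 1
Syndrome (s8...s1) = 1110 → position 14.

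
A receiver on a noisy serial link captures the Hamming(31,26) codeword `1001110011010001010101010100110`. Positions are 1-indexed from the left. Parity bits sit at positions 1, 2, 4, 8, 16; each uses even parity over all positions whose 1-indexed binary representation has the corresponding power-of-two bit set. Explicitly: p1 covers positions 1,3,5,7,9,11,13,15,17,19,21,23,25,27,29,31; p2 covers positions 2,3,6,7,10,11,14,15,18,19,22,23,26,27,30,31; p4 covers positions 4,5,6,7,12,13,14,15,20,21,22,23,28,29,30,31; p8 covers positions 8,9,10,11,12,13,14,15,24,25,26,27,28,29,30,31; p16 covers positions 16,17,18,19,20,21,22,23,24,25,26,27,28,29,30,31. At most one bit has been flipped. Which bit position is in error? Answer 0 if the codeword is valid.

8

s1: b1⊕b3⊕b5⊕b7⊕b9⊕b11⊕b13⊕b15⊕b17⊕b19⊕b21⊕b23⊕b25⊕b27⊕b29⊕b31 = 1⊕0⊕1⊕0⊕1⊕0⊕0⊕0⊕0⊕0⊕0⊕0⊕0⊕0⊕1⊕0 = 0
s2: b2⊕b3⊕b6⊕b7⊕b10⊕b11⊕b14⊕b15⊕b18⊕b19⊕b22⊕b23⊕b26⊕b27⊕b30⊕b31 = 0⊕0⊕1⊕0⊕1⊕0⊕0⊕0⊕1⊕0⊕1⊕0⊕1⊕0⊕1⊕0 = 0
s4: b4⊕b5⊕b6⊕b7⊕b12⊕b13⊕b14⊕b15⊕b20⊕b21⊕b22⊕b23⊕b28⊕b29⊕b30⊕b31 = 1⊕1⊕1⊕0⊕1⊕0⊕0⊕0⊕1⊕0⊕1⊕0⊕0⊕1⊕1⊕0 = 0
s8: b8⊕b9⊕b10⊕b11⊕b12⊕b13⊕b14⊕b15⊕b24⊕b25⊕b26⊕b27⊕b28⊕b29⊕b30⊕b31 = 0⊕1⊕1⊕0⊕1⊕0⊕0⊕0⊕1⊕0⊕1⊕0⊕0⊕1⊕1⊕0 = 1
s16: b16⊕b17⊕b18⊕b19⊕b20⊕b21⊕b22⊕b23⊕b24⊕b25⊕b26⊕b27⊕b28⊕b29⊕b30⊕b31 = 1⊕0⊕1⊕0⊕1⊕0⊕1⊕0⊕1⊕0⊕1⊕0⊕0⊕1⊕1⊕0 = 0
Syndrome (s16...s1) = 01000 → position 8.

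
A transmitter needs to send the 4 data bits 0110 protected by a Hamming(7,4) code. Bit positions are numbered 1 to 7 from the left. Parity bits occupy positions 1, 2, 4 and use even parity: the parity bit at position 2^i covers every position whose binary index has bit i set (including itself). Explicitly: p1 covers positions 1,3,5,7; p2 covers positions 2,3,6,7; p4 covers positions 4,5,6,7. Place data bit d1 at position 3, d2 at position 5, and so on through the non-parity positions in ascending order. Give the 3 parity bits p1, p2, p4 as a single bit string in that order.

Place data bits at non-power-of-two positions: b3=0, b5=1, b6=1, b7=0.
p1 = XOR of data positions {3,5,7} = 0⊕1⊕0 = 1
p2 = XOR of data positions {3,6,7} = 0⊕1⊕0 = 1
p4 = XOR of data positions {5,6,7} = 1⊕1⊕0 = 0
Parity bits p1,p2,p4 = 110

110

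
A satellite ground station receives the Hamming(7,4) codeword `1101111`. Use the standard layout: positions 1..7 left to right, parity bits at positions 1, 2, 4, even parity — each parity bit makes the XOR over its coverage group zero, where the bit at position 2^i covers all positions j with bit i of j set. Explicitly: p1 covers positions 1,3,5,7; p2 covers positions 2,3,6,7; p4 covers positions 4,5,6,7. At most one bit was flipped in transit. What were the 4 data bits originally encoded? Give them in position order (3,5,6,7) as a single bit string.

s1: b1⊕b3⊕b5⊕b7 = 1⊕0⊕1⊕1 = 1
s2: b2⊕b3⊕b6⊕b7 = 1⊕0⊕1⊕1 = 1
s4: b4⊕b5⊕b6⊕b7 = 1⊕1⊕1⊕1 = 0
Syndrome (s4...s1) = 011 → position 3.
Flip bit 3: corrected codeword = 1111111
Data bits at positions 3,5,6,7: 1111

1111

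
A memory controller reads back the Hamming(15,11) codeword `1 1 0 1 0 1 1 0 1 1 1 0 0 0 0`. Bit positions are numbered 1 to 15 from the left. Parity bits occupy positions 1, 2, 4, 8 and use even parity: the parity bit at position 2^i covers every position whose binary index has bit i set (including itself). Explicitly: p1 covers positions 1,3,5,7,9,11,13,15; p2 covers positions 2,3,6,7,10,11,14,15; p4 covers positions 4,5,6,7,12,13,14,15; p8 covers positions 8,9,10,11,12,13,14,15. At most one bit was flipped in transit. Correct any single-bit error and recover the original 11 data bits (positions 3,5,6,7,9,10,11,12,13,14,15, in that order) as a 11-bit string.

00111110010

s1: b1⊕b3⊕b5⊕b7⊕b9⊕b11⊕b13⊕b15 = 1⊕0⊕0⊕1⊕1⊕1⊕0⊕0 = 0
s2: b2⊕b3⊕b6⊕b7⊕b10⊕b11⊕b14⊕b15 = 1⊕0⊕1⊕1⊕1⊕1⊕0⊕0 = 1
s4: b4⊕b5⊕b6⊕b7⊕b12⊕b13⊕b14⊕b15 = 1⊕0⊕1⊕1⊕0⊕0⊕0⊕0 = 1
s8: b8⊕b9⊕b10⊕b11⊕b12⊕b13⊕b14⊕b15 = 0⊕1⊕1⊕1⊕0⊕0⊕0⊕0 = 1
Syndrome (s8...s1) = 1110 → position 14.
Flip bit 14: corrected codeword = 110101101110010
Data bits at positions 3,5,6,7,9,10,11,12,13,14,15: 00111110010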